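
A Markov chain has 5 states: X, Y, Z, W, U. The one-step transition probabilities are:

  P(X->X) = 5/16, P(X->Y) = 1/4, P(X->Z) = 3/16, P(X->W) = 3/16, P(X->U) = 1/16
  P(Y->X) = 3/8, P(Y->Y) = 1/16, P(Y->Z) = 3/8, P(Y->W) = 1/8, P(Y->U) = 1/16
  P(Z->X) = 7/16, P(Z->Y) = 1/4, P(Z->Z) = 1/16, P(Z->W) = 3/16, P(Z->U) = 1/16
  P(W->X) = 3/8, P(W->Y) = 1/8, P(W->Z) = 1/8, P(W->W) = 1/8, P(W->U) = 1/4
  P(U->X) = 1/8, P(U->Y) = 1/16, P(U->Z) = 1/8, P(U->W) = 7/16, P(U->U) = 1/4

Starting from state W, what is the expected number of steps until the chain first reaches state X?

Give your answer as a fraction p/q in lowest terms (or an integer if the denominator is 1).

Answer: 341/114

Derivation:
Let h_i = expected steps to first reach X from state i.
Boundary: h_X = 0.
First-step equations for the other states:
  h_Y = 1 + 3/8*h_X + 1/16*h_Y + 3/8*h_Z + 1/8*h_W + 1/16*h_U
  h_Z = 1 + 7/16*h_X + 1/4*h_Y + 1/16*h_Z + 3/16*h_W + 1/16*h_U
  h_W = 1 + 3/8*h_X + 1/8*h_Y + 1/8*h_Z + 1/8*h_W + 1/4*h_U
  h_U = 1 + 1/8*h_X + 1/16*h_Y + 1/8*h_Z + 7/16*h_W + 1/4*h_U

Substituting h_X = 0 and rearranging gives the linear system (I - Q) h = 1:
  [15/16, -3/8, -1/8, -1/16] . (h_Y, h_Z, h_W, h_U) = 1
  [-1/4, 15/16, -3/16, -1/16] . (h_Y, h_Z, h_W, h_U) = 1
  [-1/8, -1/8, 7/8, -1/4] . (h_Y, h_Z, h_W, h_U) = 1
  [-1/16, -1/8, -7/16, 3/4] . (h_Y, h_Z, h_W, h_U) = 1

Solving yields:
  h_Y = 4117/1482
  h_Z = 656/247
  h_W = 341/114
  h_U = 5561/1482

Starting state is W, so the expected hitting time is h_W = 341/114.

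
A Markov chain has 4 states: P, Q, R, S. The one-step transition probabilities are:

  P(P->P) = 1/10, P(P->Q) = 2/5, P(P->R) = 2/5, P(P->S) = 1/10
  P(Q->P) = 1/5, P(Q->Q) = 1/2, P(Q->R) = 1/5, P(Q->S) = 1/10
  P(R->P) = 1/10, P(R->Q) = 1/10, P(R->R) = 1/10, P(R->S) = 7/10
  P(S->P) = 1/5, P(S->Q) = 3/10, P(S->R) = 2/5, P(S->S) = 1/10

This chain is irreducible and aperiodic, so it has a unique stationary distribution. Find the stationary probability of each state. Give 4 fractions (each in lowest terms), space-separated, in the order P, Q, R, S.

The stationary distribution satisfies pi = pi * P, i.e.:
  pi_P = 1/10*pi_P + 1/5*pi_Q + 1/10*pi_R + 1/5*pi_S
  pi_Q = 2/5*pi_P + 1/2*pi_Q + 1/10*pi_R + 3/10*pi_S
  pi_R = 2/5*pi_P + 1/5*pi_Q + 1/10*pi_R + 2/5*pi_S
  pi_S = 1/10*pi_P + 1/10*pi_Q + 7/10*pi_R + 1/10*pi_S
with normalization: pi_P + pi_Q + pi_R + pi_S = 1.

Using the first 3 balance equations plus normalization, the linear system A*pi = b is:
  [-9/10, 1/5, 1/10, 1/5] . pi = 0
  [2/5, -1/2, 1/10, 3/10] . pi = 0
  [2/5, 1/5, -9/10, 2/5] . pi = 0
  [1, 1, 1, 1] . pi = 1

Solving yields:
  pi_P = 29/183
  pi_Q = 121/366
  pi_R = 47/183
  pi_S = 31/122

Verification (pi * P):
  29/183*1/10 + 121/366*1/5 + 47/183*1/10 + 31/122*1/5 = 29/183 = pi_P  (ok)
  29/183*2/5 + 121/366*1/2 + 47/183*1/10 + 31/122*3/10 = 121/366 = pi_Q  (ok)
  29/183*2/5 + 121/366*1/5 + 47/183*1/10 + 31/122*2/5 = 47/183 = pi_R  (ok)
  29/183*1/10 + 121/366*1/10 + 47/183*7/10 + 31/122*1/10 = 31/122 = pi_S  (ok)

Answer: 29/183 121/366 47/183 31/122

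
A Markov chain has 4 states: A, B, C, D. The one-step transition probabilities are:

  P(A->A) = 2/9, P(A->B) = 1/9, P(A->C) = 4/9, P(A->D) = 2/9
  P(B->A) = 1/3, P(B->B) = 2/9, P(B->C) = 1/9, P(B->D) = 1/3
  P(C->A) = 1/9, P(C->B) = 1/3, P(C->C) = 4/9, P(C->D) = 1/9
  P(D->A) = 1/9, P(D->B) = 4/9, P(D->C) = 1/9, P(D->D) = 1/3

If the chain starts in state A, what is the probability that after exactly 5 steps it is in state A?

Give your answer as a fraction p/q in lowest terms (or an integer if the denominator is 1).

Computing P^5 by repeated multiplication:
P^1 =
  A: [2/9, 1/9, 4/9, 2/9]
  B: [1/3, 2/9, 1/9, 1/3]
  C: [1/9, 1/3, 4/9, 1/9]
  D: [1/9, 4/9, 1/9, 1/3]
P^2 =
  A: [13/81, 8/27, 1/3, 17/81]
  B: [16/81, 22/81, 7/27, 22/81]
  C: [16/81, 23/81, 8/27, 2/9]
  D: [2/9, 8/27, 5/27, 8/27]
P^3 =
  A: [142/729, 70/243, 67/243, 176/729]
  B: [47/243, 211/729, 64/243, 185/729]
  C: [143/729, 206/729, 67/243, 179/729]
  D: [49/243, 23/81, 20/81, 65/243]
P^4 =
  A: [1291/6561, 623/2187, 586/2187, 1643/6561]
  B: [1292/6561, 1879/6561, 64/243, 554/2187]
  C: [428/2187, 1874/6561, 587/2187, 1642/6561]
  D: [430/2187, 209/729, 190/729, 560/2187]
P^5 =
  A: [11590/59049, 625/2187, 5236/19683, 14876/59049]
  B: [11611/59049, 16882/59049, 5207/19683, 14935/59049]
  C: [11593/59049, 16883/59049, 1744/6561, 551/2187]
  D: [3871/19683, 626/2187, 1729/6561, 4991/19683]

(P^5)[A -> A] = 11590/59049

Answer: 11590/59049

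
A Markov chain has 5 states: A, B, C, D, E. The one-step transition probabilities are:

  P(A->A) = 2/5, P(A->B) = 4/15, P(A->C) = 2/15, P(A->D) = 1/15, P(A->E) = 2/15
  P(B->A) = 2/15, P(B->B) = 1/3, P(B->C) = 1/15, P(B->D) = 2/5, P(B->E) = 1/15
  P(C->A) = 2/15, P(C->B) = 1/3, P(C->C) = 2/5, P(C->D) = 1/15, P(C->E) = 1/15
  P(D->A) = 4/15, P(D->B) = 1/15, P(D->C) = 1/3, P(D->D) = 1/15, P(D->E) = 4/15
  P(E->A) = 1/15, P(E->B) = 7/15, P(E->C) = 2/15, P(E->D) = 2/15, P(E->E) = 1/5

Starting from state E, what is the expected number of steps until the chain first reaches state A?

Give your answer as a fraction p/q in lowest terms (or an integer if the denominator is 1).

Let h_i = expected steps to first reach A from state i.
Boundary: h_A = 0.
First-step equations for the other states:
  h_B = 1 + 2/15*h_A + 1/3*h_B + 1/15*h_C + 2/5*h_D + 1/15*h_E
  h_C = 1 + 2/15*h_A + 1/3*h_B + 2/5*h_C + 1/15*h_D + 1/15*h_E
  h_D = 1 + 4/15*h_A + 1/15*h_B + 1/3*h_C + 1/15*h_D + 4/15*h_E
  h_E = 1 + 1/15*h_A + 7/15*h_B + 2/15*h_C + 2/15*h_D + 1/5*h_E

Substituting h_A = 0 and rearranging gives the linear system (I - Q) h = 1:
  [2/3, -1/15, -2/5, -1/15] . (h_B, h_C, h_D, h_E) = 1
  [-1/3, 3/5, -1/15, -1/15] . (h_B, h_C, h_D, h_E) = 1
  [-1/15, -1/3, 14/15, -4/15] . (h_B, h_C, h_D, h_E) = 1
  [-7/15, -2/15, -2/15, 4/5] . (h_B, h_C, h_D, h_E) = 1

Solving yields:
  h_B = 2995/463
  h_C = 3110/463
  h_D = 2765/463
  h_E = 3305/463

Starting state is E, so the expected hitting time is h_E = 3305/463.

Answer: 3305/463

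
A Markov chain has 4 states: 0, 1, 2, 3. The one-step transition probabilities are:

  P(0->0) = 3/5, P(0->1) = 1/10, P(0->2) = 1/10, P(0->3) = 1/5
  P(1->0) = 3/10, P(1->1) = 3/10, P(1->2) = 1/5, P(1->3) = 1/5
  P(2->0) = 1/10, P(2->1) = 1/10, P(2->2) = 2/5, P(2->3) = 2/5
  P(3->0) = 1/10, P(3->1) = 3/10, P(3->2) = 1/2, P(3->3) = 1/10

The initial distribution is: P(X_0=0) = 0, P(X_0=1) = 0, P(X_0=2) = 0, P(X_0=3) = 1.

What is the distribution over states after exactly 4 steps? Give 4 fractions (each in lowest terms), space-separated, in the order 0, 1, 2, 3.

Propagating the distribution step by step (d_{t+1} = d_t * P):
d_0 = (0=0, 1=0, 2=0, 3=1)
  d_1[0] = 0*3/5 + 0*3/10 + 0*1/10 + 1*1/10 = 1/10
  d_1[1] = 0*1/10 + 0*3/10 + 0*1/10 + 1*3/10 = 3/10
  d_1[2] = 0*1/10 + 0*1/5 + 0*2/5 + 1*1/2 = 1/2
  d_1[3] = 0*1/5 + 0*1/5 + 0*2/5 + 1*1/10 = 1/10
d_1 = (0=1/10, 1=3/10, 2=1/2, 3=1/10)
  d_2[0] = 1/10*3/5 + 3/10*3/10 + 1/2*1/10 + 1/10*1/10 = 21/100
  d_2[1] = 1/10*1/10 + 3/10*3/10 + 1/2*1/10 + 1/10*3/10 = 9/50
  d_2[2] = 1/10*1/10 + 3/10*1/5 + 1/2*2/5 + 1/10*1/2 = 8/25
  d_2[3] = 1/10*1/5 + 3/10*1/5 + 1/2*2/5 + 1/10*1/10 = 29/100
d_2 = (0=21/100, 1=9/50, 2=8/25, 3=29/100)
  d_3[0] = 21/100*3/5 + 9/50*3/10 + 8/25*1/10 + 29/100*1/10 = 241/1000
  d_3[1] = 21/100*1/10 + 9/50*3/10 + 8/25*1/10 + 29/100*3/10 = 97/500
  d_3[2] = 21/100*1/10 + 9/50*1/5 + 8/25*2/5 + 29/100*1/2 = 33/100
  d_3[3] = 21/100*1/5 + 9/50*1/5 + 8/25*2/5 + 29/100*1/10 = 47/200
d_3 = (0=241/1000, 1=97/500, 2=33/100, 3=47/200)
  d_4[0] = 241/1000*3/5 + 97/500*3/10 + 33/100*1/10 + 47/200*1/10 = 2593/10000
  d_4[1] = 241/1000*1/10 + 97/500*3/10 + 33/100*1/10 + 47/200*3/10 = 929/5000
  d_4[2] = 241/1000*1/10 + 97/500*1/5 + 33/100*2/5 + 47/200*1/2 = 781/2500
  d_4[3] = 241/1000*1/5 + 97/500*1/5 + 33/100*2/5 + 47/200*1/10 = 97/400
d_4 = (0=2593/10000, 1=929/5000, 2=781/2500, 3=97/400)

Answer: 2593/10000 929/5000 781/2500 97/400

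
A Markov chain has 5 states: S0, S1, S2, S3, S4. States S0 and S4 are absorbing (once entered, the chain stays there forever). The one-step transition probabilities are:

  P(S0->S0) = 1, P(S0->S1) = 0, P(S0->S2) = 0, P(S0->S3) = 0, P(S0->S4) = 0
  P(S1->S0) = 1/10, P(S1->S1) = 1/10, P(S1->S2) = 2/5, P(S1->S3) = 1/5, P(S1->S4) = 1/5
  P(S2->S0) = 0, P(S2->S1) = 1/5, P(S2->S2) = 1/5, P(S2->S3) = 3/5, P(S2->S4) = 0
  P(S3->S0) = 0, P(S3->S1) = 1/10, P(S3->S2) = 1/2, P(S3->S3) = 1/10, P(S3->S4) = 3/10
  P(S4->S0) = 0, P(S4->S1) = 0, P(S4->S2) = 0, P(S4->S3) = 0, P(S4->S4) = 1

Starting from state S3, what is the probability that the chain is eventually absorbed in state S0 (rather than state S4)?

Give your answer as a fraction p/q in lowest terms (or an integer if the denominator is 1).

Let a_i = P(absorbed in S0 | start in state i).
Boundary conditions: a_S0 = 1, a_S4 = 0.
For each transient state i, a_i = sum_j P(i->j) * a_j:
  a_S1 = 1/10*a_S0 + 1/10*a_S1 + 2/5*a_S2 + 1/5*a_S3 + 1/5*a_S4
  a_S2 = 0*a_S0 + 1/5*a_S1 + 1/5*a_S2 + 3/5*a_S3 + 0*a_S4
  a_S3 = 0*a_S0 + 1/10*a_S1 + 1/2*a_S2 + 1/10*a_S3 + 3/10*a_S4

Substituting a_S0 = 1 and a_S4 = 0, rearrange to (I - Q) a = r where r[i] = P(i -> S0):
  [9/10, -2/5, -1/5] . (a_S1, a_S2, a_S3) = 1/10
  [-1/5, 4/5, -3/5] . (a_S1, a_S2, a_S3) = 0
  [-1/10, -1/2, 9/10] . (a_S1, a_S2, a_S3) = 0

Solving yields:
  a_S1 = 7/41
  a_S2 = 4/41
  a_S3 = 3/41

Starting state is S3, so the absorption probability is a_S3 = 3/41.

Answer: 3/41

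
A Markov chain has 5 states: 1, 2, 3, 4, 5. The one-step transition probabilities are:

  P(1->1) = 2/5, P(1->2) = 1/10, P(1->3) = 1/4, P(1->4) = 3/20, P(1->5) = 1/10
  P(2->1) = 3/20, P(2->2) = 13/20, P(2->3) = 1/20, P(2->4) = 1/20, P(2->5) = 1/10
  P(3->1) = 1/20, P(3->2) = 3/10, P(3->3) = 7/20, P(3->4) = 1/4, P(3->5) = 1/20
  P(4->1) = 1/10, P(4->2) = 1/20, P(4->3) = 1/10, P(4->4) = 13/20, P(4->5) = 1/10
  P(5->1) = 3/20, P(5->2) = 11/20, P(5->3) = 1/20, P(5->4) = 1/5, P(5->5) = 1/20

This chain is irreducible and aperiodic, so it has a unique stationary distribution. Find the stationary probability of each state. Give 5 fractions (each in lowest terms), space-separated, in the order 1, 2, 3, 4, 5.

Answer: 1988/12135 12458/36405 1667/12135 3251/12135 3229/36405

Derivation:
The stationary distribution satisfies pi = pi * P, i.e.:
  pi_1 = 2/5*pi_1 + 3/20*pi_2 + 1/20*pi_3 + 1/10*pi_4 + 3/20*pi_5
  pi_2 = 1/10*pi_1 + 13/20*pi_2 + 3/10*pi_3 + 1/20*pi_4 + 11/20*pi_5
  pi_3 = 1/4*pi_1 + 1/20*pi_2 + 7/20*pi_3 + 1/10*pi_4 + 1/20*pi_5
  pi_4 = 3/20*pi_1 + 1/20*pi_2 + 1/4*pi_3 + 13/20*pi_4 + 1/5*pi_5
  pi_5 = 1/10*pi_1 + 1/10*pi_2 + 1/20*pi_3 + 1/10*pi_4 + 1/20*pi_5
with normalization: pi_1 + pi_2 + pi_3 + pi_4 + pi_5 = 1.

Using the first 4 balance equations plus normalization, the linear system A*pi = b is:
  [-3/5, 3/20, 1/20, 1/10, 3/20] . pi = 0
  [1/10, -7/20, 3/10, 1/20, 11/20] . pi = 0
  [1/4, 1/20, -13/20, 1/10, 1/20] . pi = 0
  [3/20, 1/20, 1/4, -7/20, 1/5] . pi = 0
  [1, 1, 1, 1, 1] . pi = 1

Solving yields:
  pi_1 = 1988/12135
  pi_2 = 12458/36405
  pi_3 = 1667/12135
  pi_4 = 3251/12135
  pi_5 = 3229/36405

Verification (pi * P):
  1988/12135*2/5 + 12458/36405*3/20 + 1667/12135*1/20 + 3251/12135*1/10 + 3229/36405*3/20 = 1988/12135 = pi_1  (ok)
  1988/12135*1/10 + 12458/36405*13/20 + 1667/12135*3/10 + 3251/12135*1/20 + 3229/36405*11/20 = 12458/36405 = pi_2  (ok)
  1988/12135*1/4 + 12458/36405*1/20 + 1667/12135*7/20 + 3251/12135*1/10 + 3229/36405*1/20 = 1667/12135 = pi_3  (ok)
  1988/12135*3/20 + 12458/36405*1/20 + 1667/12135*1/4 + 3251/12135*13/20 + 3229/36405*1/5 = 3251/12135 = pi_4  (ok)
  1988/12135*1/10 + 12458/36405*1/10 + 1667/12135*1/20 + 3251/12135*1/10 + 3229/36405*1/20 = 3229/36405 = pi_5  (ok)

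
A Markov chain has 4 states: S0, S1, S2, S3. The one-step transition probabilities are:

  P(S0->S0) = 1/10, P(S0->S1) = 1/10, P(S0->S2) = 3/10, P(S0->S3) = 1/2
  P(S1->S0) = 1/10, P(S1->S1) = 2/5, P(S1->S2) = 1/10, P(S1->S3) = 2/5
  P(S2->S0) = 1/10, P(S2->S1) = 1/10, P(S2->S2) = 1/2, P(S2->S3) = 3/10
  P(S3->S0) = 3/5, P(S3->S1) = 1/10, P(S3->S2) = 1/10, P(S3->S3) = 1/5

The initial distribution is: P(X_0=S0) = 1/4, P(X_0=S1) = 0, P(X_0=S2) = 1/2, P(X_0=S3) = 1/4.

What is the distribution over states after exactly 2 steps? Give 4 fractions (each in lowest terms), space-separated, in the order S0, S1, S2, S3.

Answer: 21/80 13/100 57/200 129/400

Derivation:
Propagating the distribution step by step (d_{t+1} = d_t * P):
d_0 = (S0=1/4, S1=0, S2=1/2, S3=1/4)
  d_1[S0] = 1/4*1/10 + 0*1/10 + 1/2*1/10 + 1/4*3/5 = 9/40
  d_1[S1] = 1/4*1/10 + 0*2/5 + 1/2*1/10 + 1/4*1/10 = 1/10
  d_1[S2] = 1/4*3/10 + 0*1/10 + 1/2*1/2 + 1/4*1/10 = 7/20
  d_1[S3] = 1/4*1/2 + 0*2/5 + 1/2*3/10 + 1/4*1/5 = 13/40
d_1 = (S0=9/40, S1=1/10, S2=7/20, S3=13/40)
  d_2[S0] = 9/40*1/10 + 1/10*1/10 + 7/20*1/10 + 13/40*3/5 = 21/80
  d_2[S1] = 9/40*1/10 + 1/10*2/5 + 7/20*1/10 + 13/40*1/10 = 13/100
  d_2[S2] = 9/40*3/10 + 1/10*1/10 + 7/20*1/2 + 13/40*1/10 = 57/200
  d_2[S3] = 9/40*1/2 + 1/10*2/5 + 7/20*3/10 + 13/40*1/5 = 129/400
d_2 = (S0=21/80, S1=13/100, S2=57/200, S3=129/400)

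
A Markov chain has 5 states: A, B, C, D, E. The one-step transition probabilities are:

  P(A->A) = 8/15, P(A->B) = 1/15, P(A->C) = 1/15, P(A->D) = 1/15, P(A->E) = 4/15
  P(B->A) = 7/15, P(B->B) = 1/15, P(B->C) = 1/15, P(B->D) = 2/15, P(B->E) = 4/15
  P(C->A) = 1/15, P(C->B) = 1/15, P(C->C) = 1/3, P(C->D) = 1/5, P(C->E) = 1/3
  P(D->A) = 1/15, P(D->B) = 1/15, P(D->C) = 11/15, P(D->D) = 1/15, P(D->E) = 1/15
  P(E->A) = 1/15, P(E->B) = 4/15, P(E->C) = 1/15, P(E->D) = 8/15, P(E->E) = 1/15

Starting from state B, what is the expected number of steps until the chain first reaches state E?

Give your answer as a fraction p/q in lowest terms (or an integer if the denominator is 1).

Answer: 32970/8467

Derivation:
Let h_i = expected steps to first reach E from state i.
Boundary: h_E = 0.
First-step equations for the other states:
  h_A = 1 + 8/15*h_A + 1/15*h_B + 1/15*h_C + 1/15*h_D + 4/15*h_E
  h_B = 1 + 7/15*h_A + 1/15*h_B + 1/15*h_C + 2/15*h_D + 4/15*h_E
  h_C = 1 + 1/15*h_A + 1/15*h_B + 1/3*h_C + 1/5*h_D + 1/3*h_E
  h_D = 1 + 1/15*h_A + 1/15*h_B + 11/15*h_C + 1/15*h_D + 1/15*h_E

Substituting h_E = 0 and rearranging gives the linear system (I - Q) h = 1:
  [7/15, -1/15, -1/15, -1/15] . (h_A, h_B, h_C, h_D) = 1
  [-7/15, 14/15, -1/15, -2/15] . (h_A, h_B, h_C, h_D) = 1
  [-1/15, -1/15, 2/3, -1/5] . (h_A, h_B, h_C, h_D) = 1
  [-1/15, -1/15, -11/15, 14/15] . (h_A, h_B, h_C, h_D) = 1

Solving yields:
  h_A = 32625/8467
  h_B = 32970/8467
  h_C = 30600/8467
  h_D = 37800/8467

Starting state is B, so the expected hitting time is h_B = 32970/8467.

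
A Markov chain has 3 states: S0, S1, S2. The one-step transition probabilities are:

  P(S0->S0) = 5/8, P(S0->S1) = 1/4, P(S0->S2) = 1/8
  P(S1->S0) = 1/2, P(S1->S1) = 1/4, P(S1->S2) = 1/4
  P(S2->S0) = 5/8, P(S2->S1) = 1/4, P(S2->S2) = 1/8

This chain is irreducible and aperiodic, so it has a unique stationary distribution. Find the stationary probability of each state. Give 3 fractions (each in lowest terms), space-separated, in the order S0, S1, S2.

The stationary distribution satisfies pi = pi * P, i.e.:
  pi_S0 = 5/8*pi_S0 + 1/2*pi_S1 + 5/8*pi_S2
  pi_S1 = 1/4*pi_S0 + 1/4*pi_S1 + 1/4*pi_S2
  pi_S2 = 1/8*pi_S0 + 1/4*pi_S1 + 1/8*pi_S2
with normalization: pi_S0 + pi_S1 + pi_S2 = 1.

Using the first 2 balance equations plus normalization, the linear system A*pi = b is:
  [-3/8, 1/2, 5/8] . pi = 0
  [1/4, -3/4, 1/4] . pi = 0
  [1, 1, 1] . pi = 1

Solving yields:
  pi_S0 = 19/32
  pi_S1 = 1/4
  pi_S2 = 5/32

Verification (pi * P):
  19/32*5/8 + 1/4*1/2 + 5/32*5/8 = 19/32 = pi_S0  (ok)
  19/32*1/4 + 1/4*1/4 + 5/32*1/4 = 1/4 = pi_S1  (ok)
  19/32*1/8 + 1/4*1/4 + 5/32*1/8 = 5/32 = pi_S2  (ok)

Answer: 19/32 1/4 5/32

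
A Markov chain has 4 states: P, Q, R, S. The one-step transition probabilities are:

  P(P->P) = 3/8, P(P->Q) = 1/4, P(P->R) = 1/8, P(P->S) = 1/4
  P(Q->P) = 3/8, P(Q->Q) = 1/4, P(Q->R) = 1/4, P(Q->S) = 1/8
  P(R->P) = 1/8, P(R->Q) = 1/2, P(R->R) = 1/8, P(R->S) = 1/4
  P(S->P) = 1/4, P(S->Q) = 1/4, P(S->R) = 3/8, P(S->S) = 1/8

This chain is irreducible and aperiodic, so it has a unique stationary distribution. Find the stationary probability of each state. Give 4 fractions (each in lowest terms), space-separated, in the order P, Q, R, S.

Answer: 84/281 85/281 59/281 53/281

Derivation:
The stationary distribution satisfies pi = pi * P, i.e.:
  pi_P = 3/8*pi_P + 3/8*pi_Q + 1/8*pi_R + 1/4*pi_S
  pi_Q = 1/4*pi_P + 1/4*pi_Q + 1/2*pi_R + 1/4*pi_S
  pi_R = 1/8*pi_P + 1/4*pi_Q + 1/8*pi_R + 3/8*pi_S
  pi_S = 1/4*pi_P + 1/8*pi_Q + 1/4*pi_R + 1/8*pi_S
with normalization: pi_P + pi_Q + pi_R + pi_S = 1.

Using the first 3 balance equations plus normalization, the linear system A*pi = b is:
  [-5/8, 3/8, 1/8, 1/4] . pi = 0
  [1/4, -3/4, 1/2, 1/4] . pi = 0
  [1/8, 1/4, -7/8, 3/8] . pi = 0
  [1, 1, 1, 1] . pi = 1

Solving yields:
  pi_P = 84/281
  pi_Q = 85/281
  pi_R = 59/281
  pi_S = 53/281

Verification (pi * P):
  84/281*3/8 + 85/281*3/8 + 59/281*1/8 + 53/281*1/4 = 84/281 = pi_P  (ok)
  84/281*1/4 + 85/281*1/4 + 59/281*1/2 + 53/281*1/4 = 85/281 = pi_Q  (ok)
  84/281*1/8 + 85/281*1/4 + 59/281*1/8 + 53/281*3/8 = 59/281 = pi_R  (ok)
  84/281*1/4 + 85/281*1/8 + 59/281*1/4 + 53/281*1/8 = 53/281 = pi_S  (ok)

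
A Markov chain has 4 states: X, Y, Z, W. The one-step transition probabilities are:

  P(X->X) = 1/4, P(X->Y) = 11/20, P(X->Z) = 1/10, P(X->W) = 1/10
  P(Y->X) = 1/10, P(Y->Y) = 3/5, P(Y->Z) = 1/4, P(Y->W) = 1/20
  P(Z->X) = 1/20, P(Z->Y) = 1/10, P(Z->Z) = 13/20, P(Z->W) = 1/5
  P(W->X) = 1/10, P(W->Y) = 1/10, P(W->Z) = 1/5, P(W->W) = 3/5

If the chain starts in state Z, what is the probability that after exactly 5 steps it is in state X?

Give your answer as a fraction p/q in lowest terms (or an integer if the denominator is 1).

Computing P^5 by repeated multiplication:
P^1 =
  X: [1/4, 11/20, 1/10, 1/10]
  Y: [1/10, 3/5, 1/4, 1/20]
  Z: [1/20, 1/10, 13/20, 1/5]
  W: [1/10, 1/10, 1/5, 3/5]
P^2 =
  X: [53/400, 39/80, 99/400, 53/400]
  Y: [41/400, 89/200, 133/400, 3/25]
  Z: [3/40, 69/400, 197/400, 13/50]
  W: [21/200, 39/200, 57/200, 83/200]
P^3 =
  X: [43/400, 3227/8000, 129/400, 1333/8000]
  Y: [79/800, 2949/8000, 2893/8000, 171/1000]
  Z: [693/8000, 11/50, 1691/4000, 433/1600]
  W: [203/2000, 979/4000, 131/400, 261/800]
P^4 =
  X: [1/10, 5601/16000, 56727/160000, 31263/160000]
  Y: [15477/160000, 263/800, 29703/80000, 32517/160000]
  Z: [14697/160000, 39837/160000, 15703/40000, 21327/80000]
  W: [1977/20000, 5361/20000, 27957/80000, 22691/80000]
P^5 =
  X: [311273/3200000, 10241/32000, 1174553/3200000, 345037/1600000]
  Y: [12281/128000, 985293/3200000, 11963/32000, 355691/1600000]
  Z: [301279/3200000, 850643/3200000, 1215751/3200000, 832327/3200000]
  W: [155767/1600000, 111403/400000, 577241/1600000, 21069/80000]

(P^5)[Z -> X] = 301279/3200000

Answer: 301279/3200000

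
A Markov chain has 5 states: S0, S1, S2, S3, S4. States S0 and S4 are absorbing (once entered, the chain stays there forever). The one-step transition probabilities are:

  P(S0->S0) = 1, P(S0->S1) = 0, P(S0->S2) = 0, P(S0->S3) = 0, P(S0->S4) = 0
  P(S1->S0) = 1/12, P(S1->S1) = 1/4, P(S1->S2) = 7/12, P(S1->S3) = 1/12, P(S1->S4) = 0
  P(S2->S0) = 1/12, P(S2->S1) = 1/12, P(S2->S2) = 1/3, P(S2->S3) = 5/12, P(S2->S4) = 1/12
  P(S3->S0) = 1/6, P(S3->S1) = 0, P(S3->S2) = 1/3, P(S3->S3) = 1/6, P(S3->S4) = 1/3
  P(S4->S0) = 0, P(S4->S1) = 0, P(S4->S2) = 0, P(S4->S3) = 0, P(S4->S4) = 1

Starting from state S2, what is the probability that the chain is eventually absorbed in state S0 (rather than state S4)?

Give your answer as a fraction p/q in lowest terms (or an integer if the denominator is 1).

Answer: 96/233

Derivation:
Let a_i = P(absorbed in S0 | start in state i).
Boundary conditions: a_S0 = 1, a_S4 = 0.
For each transient state i, a_i = sum_j P(i->j) * a_j:
  a_S1 = 1/12*a_S0 + 1/4*a_S1 + 7/12*a_S2 + 1/12*a_S3 + 0*a_S4
  a_S2 = 1/12*a_S0 + 1/12*a_S1 + 1/3*a_S2 + 5/12*a_S3 + 1/12*a_S4
  a_S3 = 1/6*a_S0 + 0*a_S1 + 1/3*a_S2 + 1/6*a_S3 + 1/3*a_S4

Substituting a_S0 = 1 and a_S4 = 0, rearrange to (I - Q) a = r where r[i] = P(i -> S0):
  [3/4, -7/12, -1/12] . (a_S1, a_S2, a_S3) = 1/12
  [-1/12, 2/3, -5/12] . (a_S1, a_S2, a_S3) = 1/12
  [0, -1/3, 5/6] . (a_S1, a_S2, a_S3) = 1/6

Solving yields:
  a_S1 = 110/233
  a_S2 = 96/233
  a_S3 = 85/233

Starting state is S2, so the absorption probability is a_S2 = 96/233.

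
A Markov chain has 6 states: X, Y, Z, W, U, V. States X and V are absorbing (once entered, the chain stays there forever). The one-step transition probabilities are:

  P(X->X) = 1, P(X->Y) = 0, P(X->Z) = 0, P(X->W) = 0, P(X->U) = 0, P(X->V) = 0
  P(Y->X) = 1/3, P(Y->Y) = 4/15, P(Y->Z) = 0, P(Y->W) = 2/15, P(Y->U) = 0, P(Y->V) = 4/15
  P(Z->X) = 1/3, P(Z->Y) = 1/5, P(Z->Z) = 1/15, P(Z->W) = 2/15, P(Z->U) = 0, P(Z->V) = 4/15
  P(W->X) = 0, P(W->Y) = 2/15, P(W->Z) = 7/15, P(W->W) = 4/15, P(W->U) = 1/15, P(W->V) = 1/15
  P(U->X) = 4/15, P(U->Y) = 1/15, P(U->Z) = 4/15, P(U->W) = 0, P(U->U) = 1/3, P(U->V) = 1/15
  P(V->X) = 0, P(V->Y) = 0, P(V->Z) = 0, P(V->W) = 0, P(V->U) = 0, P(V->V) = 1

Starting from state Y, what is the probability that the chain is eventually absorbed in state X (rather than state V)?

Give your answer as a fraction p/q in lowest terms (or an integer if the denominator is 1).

Answer: 93/170

Derivation:
Let a_i = P(absorbed in X | start in state i).
Boundary conditions: a_X = 1, a_V = 0.
For each transient state i, a_i = sum_j P(i->j) * a_j:
  a_Y = 1/3*a_X + 4/15*a_Y + 0*a_Z + 2/15*a_W + 0*a_U + 4/15*a_V
  a_Z = 1/3*a_X + 1/5*a_Y + 1/15*a_Z + 2/15*a_W + 0*a_U + 4/15*a_V
  a_W = 0*a_X + 2/15*a_Y + 7/15*a_Z + 4/15*a_W + 1/15*a_U + 1/15*a_V
  a_U = 4/15*a_X + 1/15*a_Y + 4/15*a_Z + 0*a_W + 1/3*a_U + 1/15*a_V

Substituting a_X = 1 and a_V = 0, rearrange to (I - Q) a = r where r[i] = P(i -> X):
  [11/15, 0, -2/15, 0] . (a_Y, a_Z, a_W, a_U) = 1/3
  [-1/5, 14/15, -2/15, 0] . (a_Y, a_Z, a_W, a_U) = 1/3
  [-2/15, -7/15, 11/15, -1/15] . (a_Y, a_Z, a_W, a_U) = 0
  [-1/15, -4/15, 0, 2/3] . (a_Y, a_Z, a_W, a_U) = 4/15

Solving yields:
  a_Y = 93/170
  a_Z = 93/170
  a_W = 173/340
  a_U = 229/340

Starting state is Y, so the absorption probability is a_Y = 93/170.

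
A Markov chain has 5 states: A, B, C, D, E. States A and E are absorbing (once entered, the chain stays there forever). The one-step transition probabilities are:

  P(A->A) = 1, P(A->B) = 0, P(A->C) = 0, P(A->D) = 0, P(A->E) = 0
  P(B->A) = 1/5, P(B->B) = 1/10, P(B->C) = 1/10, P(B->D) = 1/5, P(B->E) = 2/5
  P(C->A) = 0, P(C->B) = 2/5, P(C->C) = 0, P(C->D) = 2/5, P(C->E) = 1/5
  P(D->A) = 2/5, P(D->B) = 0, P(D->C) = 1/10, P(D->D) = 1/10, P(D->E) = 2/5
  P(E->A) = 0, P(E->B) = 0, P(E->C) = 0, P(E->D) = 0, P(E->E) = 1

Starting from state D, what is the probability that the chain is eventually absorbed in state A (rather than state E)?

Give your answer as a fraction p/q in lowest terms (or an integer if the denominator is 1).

Let a_i = P(absorbed in A | start in state i).
Boundary conditions: a_A = 1, a_E = 0.
For each transient state i, a_i = sum_j P(i->j) * a_j:
  a_B = 1/5*a_A + 1/10*a_B + 1/10*a_C + 1/5*a_D + 2/5*a_E
  a_C = 0*a_A + 2/5*a_B + 0*a_C + 2/5*a_D + 1/5*a_E
  a_D = 2/5*a_A + 0*a_B + 1/10*a_C + 1/10*a_D + 2/5*a_E

Substituting a_A = 1 and a_E = 0, rearrange to (I - Q) a = r where r[i] = P(i -> A):
  [9/10, -1/10, -1/5] . (a_B, a_C, a_D) = 1/5
  [-2/5, 1, -2/5] . (a_B, a_C, a_D) = 0
  [0, -1/10, 9/10] . (a_B, a_C, a_D) = 2/5

Solving yields:
  a_B = 134/365
  a_C = 124/365
  a_D = 176/365

Starting state is D, so the absorption probability is a_D = 176/365.

Answer: 176/365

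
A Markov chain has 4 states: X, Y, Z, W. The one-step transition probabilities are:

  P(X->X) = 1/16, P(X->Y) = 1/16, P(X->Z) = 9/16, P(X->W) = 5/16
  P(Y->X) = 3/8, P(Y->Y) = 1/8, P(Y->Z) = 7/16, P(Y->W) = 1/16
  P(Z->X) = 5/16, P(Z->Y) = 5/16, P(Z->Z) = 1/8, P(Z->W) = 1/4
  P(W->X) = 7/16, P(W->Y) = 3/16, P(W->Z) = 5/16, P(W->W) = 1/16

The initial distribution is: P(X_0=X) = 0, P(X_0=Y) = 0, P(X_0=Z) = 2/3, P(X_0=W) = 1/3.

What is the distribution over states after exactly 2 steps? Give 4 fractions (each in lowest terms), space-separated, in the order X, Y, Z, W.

Propagating the distribution step by step (d_{t+1} = d_t * P):
d_0 = (X=0, Y=0, Z=2/3, W=1/3)
  d_1[X] = 0*1/16 + 0*3/8 + 2/3*5/16 + 1/3*7/16 = 17/48
  d_1[Y] = 0*1/16 + 0*1/8 + 2/3*5/16 + 1/3*3/16 = 13/48
  d_1[Z] = 0*9/16 + 0*7/16 + 2/3*1/8 + 1/3*5/16 = 3/16
  d_1[W] = 0*5/16 + 0*1/16 + 2/3*1/4 + 1/3*1/16 = 3/16
d_1 = (X=17/48, Y=13/48, Z=3/16, W=3/16)
  d_2[X] = 17/48*1/16 + 13/48*3/8 + 3/16*5/16 + 3/16*7/16 = 203/768
  d_2[Y] = 17/48*1/16 + 13/48*1/8 + 3/16*5/16 + 3/16*3/16 = 115/768
  d_2[Z] = 17/48*9/16 + 13/48*7/16 + 3/16*1/8 + 3/16*5/16 = 307/768
  d_2[W] = 17/48*5/16 + 13/48*1/16 + 3/16*1/4 + 3/16*1/16 = 143/768
d_2 = (X=203/768, Y=115/768, Z=307/768, W=143/768)

Answer: 203/768 115/768 307/768 143/768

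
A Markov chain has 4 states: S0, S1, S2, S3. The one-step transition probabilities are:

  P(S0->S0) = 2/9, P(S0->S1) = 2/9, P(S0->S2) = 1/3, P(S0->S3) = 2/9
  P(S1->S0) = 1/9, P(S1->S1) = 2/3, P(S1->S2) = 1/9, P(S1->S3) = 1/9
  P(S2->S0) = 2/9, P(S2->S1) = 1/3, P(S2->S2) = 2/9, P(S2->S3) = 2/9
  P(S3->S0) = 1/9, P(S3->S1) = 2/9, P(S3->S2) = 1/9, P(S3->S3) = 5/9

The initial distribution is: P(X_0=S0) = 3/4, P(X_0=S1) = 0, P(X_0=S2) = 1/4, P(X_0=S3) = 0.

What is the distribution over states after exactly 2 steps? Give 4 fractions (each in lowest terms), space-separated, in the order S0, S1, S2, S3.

Answer: 55/324 119/324 7/36 29/108

Derivation:
Propagating the distribution step by step (d_{t+1} = d_t * P):
d_0 = (S0=3/4, S1=0, S2=1/4, S3=0)
  d_1[S0] = 3/4*2/9 + 0*1/9 + 1/4*2/9 + 0*1/9 = 2/9
  d_1[S1] = 3/4*2/9 + 0*2/3 + 1/4*1/3 + 0*2/9 = 1/4
  d_1[S2] = 3/4*1/3 + 0*1/9 + 1/4*2/9 + 0*1/9 = 11/36
  d_1[S3] = 3/4*2/9 + 0*1/9 + 1/4*2/9 + 0*5/9 = 2/9
d_1 = (S0=2/9, S1=1/4, S2=11/36, S3=2/9)
  d_2[S0] = 2/9*2/9 + 1/4*1/9 + 11/36*2/9 + 2/9*1/9 = 55/324
  d_2[S1] = 2/9*2/9 + 1/4*2/3 + 11/36*1/3 + 2/9*2/9 = 119/324
  d_2[S2] = 2/9*1/3 + 1/4*1/9 + 11/36*2/9 + 2/9*1/9 = 7/36
  d_2[S3] = 2/9*2/9 + 1/4*1/9 + 11/36*2/9 + 2/9*5/9 = 29/108
d_2 = (S0=55/324, S1=119/324, S2=7/36, S3=29/108)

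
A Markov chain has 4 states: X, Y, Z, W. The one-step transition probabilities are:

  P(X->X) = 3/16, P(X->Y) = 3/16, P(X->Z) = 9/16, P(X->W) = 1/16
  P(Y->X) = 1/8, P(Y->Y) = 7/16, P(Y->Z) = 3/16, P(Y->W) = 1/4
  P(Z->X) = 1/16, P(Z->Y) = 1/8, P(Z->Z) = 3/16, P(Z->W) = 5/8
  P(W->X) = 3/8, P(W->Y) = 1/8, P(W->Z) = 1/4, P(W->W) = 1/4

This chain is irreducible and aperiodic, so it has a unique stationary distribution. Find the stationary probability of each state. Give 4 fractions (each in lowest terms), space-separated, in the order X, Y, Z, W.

The stationary distribution satisfies pi = pi * P, i.e.:
  pi_X = 3/16*pi_X + 1/8*pi_Y + 1/16*pi_Z + 3/8*pi_W
  pi_Y = 3/16*pi_X + 7/16*pi_Y + 1/8*pi_Z + 1/8*pi_W
  pi_Z = 9/16*pi_X + 3/16*pi_Y + 3/16*pi_Z + 1/4*pi_W
  pi_W = 1/16*pi_X + 1/4*pi_Y + 5/8*pi_Z + 1/4*pi_W
with normalization: pi_X + pi_Y + pi_Z + pi_W = 1.

Using the first 3 balance equations plus normalization, the linear system A*pi = b is:
  [-13/16, 1/8, 1/16, 3/8] . pi = 0
  [3/16, -9/16, 1/8, 1/8] . pi = 0
  [9/16, 3/16, -13/16, 1/4] . pi = 0
  [1, 1, 1, 1] . pi = 1

Solving yields:
  pi_X = 776/3891
  pi_Y = 778/3891
  pi_Z = 366/1297
  pi_W = 413/1297

Verification (pi * P):
  776/3891*3/16 + 778/3891*1/8 + 366/1297*1/16 + 413/1297*3/8 = 776/3891 = pi_X  (ok)
  776/3891*3/16 + 778/3891*7/16 + 366/1297*1/8 + 413/1297*1/8 = 778/3891 = pi_Y  (ok)
  776/3891*9/16 + 778/3891*3/16 + 366/1297*3/16 + 413/1297*1/4 = 366/1297 = pi_Z  (ok)
  776/3891*1/16 + 778/3891*1/4 + 366/1297*5/8 + 413/1297*1/4 = 413/1297 = pi_W  (ok)

Answer: 776/3891 778/3891 366/1297 413/1297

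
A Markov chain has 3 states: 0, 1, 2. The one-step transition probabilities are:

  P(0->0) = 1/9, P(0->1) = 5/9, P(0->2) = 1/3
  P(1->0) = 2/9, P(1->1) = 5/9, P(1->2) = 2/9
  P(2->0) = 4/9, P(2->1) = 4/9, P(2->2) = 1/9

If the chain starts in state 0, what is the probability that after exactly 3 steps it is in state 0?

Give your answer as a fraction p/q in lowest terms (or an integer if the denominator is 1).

Answer: 19/81

Derivation:
Computing P^3 by repeated multiplication:
P^1 =
  0: [1/9, 5/9, 1/3]
  1: [2/9, 5/9, 2/9]
  2: [4/9, 4/9, 1/9]
P^2 =
  0: [23/81, 14/27, 16/81]
  1: [20/81, 43/81, 2/9]
  2: [16/81, 44/81, 7/27]
P^3 =
  0: [19/81, 389/729, 169/729]
  1: [178/729, 43/81, 164/729]
  2: [188/729, 128/243, 157/729]

(P^3)[0 -> 0] = 19/81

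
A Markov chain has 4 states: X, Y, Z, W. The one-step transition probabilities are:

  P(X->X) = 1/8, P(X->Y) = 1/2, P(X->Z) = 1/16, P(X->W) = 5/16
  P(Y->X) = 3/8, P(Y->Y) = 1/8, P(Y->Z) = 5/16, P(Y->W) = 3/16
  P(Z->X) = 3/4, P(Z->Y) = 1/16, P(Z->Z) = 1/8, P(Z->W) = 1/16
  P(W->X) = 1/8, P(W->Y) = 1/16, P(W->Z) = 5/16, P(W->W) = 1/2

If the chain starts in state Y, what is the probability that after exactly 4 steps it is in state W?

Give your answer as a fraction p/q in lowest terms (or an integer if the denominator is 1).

Answer: 18973/65536

Derivation:
Computing P^4 by repeated multiplication:
P^1 =
  X: [1/8, 1/2, 1/16, 5/16]
  Y: [3/8, 1/8, 5/16, 3/16]
  Z: [3/4, 1/16, 1/8, 1/16]
  W: [1/8, 1/16, 5/16, 1/2]
P^2 =
  X: [37/128, 19/128, 69/256, 75/256]
  Y: [45/128, 15/64, 41/256, 65/256]
  Z: [7/32, 101/256, 13/128, 73/256]
  W: [43/128, 31/256, 57/256, 41/128]
P^3 =
  X: [677/2048, 203/1024, 777/4096, 1153/4096]
  Y: [581/2048, 473/2048, 797/4096, 1191/4096]
  Z: [147/512, 749/4096, 489/2048, 1193/4096]
  W: [603/2048, 889/4096, 765/4096, 309/1024]
P^4 =
  X: [9605/32768, 7193/32768, 12733/65536, 19207/65536]
  Y: [9973/32768, 1647/8192, 13441/65536, 18973/65536]
  Z: [2621/8192, 13077/65536, 6421/32768, 18649/65536]
  W: [9699/32768, 13427/65536, 13361/65536, 9675/32768]

(P^4)[Y -> W] = 18973/65536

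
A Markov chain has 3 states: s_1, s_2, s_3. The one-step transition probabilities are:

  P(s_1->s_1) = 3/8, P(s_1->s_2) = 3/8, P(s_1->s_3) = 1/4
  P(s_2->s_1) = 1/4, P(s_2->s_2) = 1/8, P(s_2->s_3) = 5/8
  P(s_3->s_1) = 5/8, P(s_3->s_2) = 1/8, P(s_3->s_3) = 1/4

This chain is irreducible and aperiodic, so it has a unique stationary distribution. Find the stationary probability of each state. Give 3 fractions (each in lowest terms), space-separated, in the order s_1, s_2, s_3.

The stationary distribution satisfies pi = pi * P, i.e.:
  pi_s_1 = 3/8*pi_s_1 + 1/4*pi_s_2 + 5/8*pi_s_3
  pi_s_2 = 3/8*pi_s_1 + 1/8*pi_s_2 + 1/8*pi_s_3
  pi_s_3 = 1/4*pi_s_1 + 5/8*pi_s_2 + 1/4*pi_s_3
with normalization: pi_s_1 + pi_s_2 + pi_s_3 = 1.

Using the first 2 balance equations plus normalization, the linear system A*pi = b is:
  [-5/8, 1/4, 5/8] . pi = 0
  [3/8, -7/8, 1/8] . pi = 0
  [1, 1, 1] . pi = 1

Solving yields:
  pi_s_1 = 37/86
  pi_s_2 = 10/43
  pi_s_3 = 29/86

Verification (pi * P):
  37/86*3/8 + 10/43*1/4 + 29/86*5/8 = 37/86 = pi_s_1  (ok)
  37/86*3/8 + 10/43*1/8 + 29/86*1/8 = 10/43 = pi_s_2  (ok)
  37/86*1/4 + 10/43*5/8 + 29/86*1/4 = 29/86 = pi_s_3  (ok)

Answer: 37/86 10/43 29/86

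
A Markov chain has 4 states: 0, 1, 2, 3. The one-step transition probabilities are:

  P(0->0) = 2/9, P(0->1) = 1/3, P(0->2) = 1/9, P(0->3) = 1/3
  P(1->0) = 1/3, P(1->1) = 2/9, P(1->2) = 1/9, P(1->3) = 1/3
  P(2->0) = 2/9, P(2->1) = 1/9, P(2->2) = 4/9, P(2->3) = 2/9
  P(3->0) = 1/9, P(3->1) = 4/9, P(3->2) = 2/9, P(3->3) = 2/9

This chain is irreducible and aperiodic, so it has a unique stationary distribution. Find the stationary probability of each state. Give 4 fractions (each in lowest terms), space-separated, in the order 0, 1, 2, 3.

The stationary distribution satisfies pi = pi * P, i.e.:
  pi_0 = 2/9*pi_0 + 1/3*pi_1 + 2/9*pi_2 + 1/9*pi_3
  pi_1 = 1/3*pi_0 + 2/9*pi_1 + 1/9*pi_2 + 4/9*pi_3
  pi_2 = 1/9*pi_0 + 1/9*pi_1 + 4/9*pi_2 + 2/9*pi_3
  pi_3 = 1/3*pi_0 + 1/3*pi_1 + 2/9*pi_2 + 2/9*pi_3
with normalization: pi_0 + pi_1 + pi_2 + pi_3 = 1.

Using the first 3 balance equations plus normalization, the linear system A*pi = b is:
  [-7/9, 1/3, 2/9, 1/9] . pi = 0
  [1/3, -7/9, 1/9, 4/9] . pi = 0
  [1/9, 1/9, -5/9, 2/9] . pi = 0
  [1, 1, 1, 1] . pi = 1

Solving yields:
  pi_0 = 68/305
  pi_1 = 87/305
  pi_2 = 13/61
  pi_3 = 17/61

Verification (pi * P):
  68/305*2/9 + 87/305*1/3 + 13/61*2/9 + 17/61*1/9 = 68/305 = pi_0  (ok)
  68/305*1/3 + 87/305*2/9 + 13/61*1/9 + 17/61*4/9 = 87/305 = pi_1  (ok)
  68/305*1/9 + 87/305*1/9 + 13/61*4/9 + 17/61*2/9 = 13/61 = pi_2  (ok)
  68/305*1/3 + 87/305*1/3 + 13/61*2/9 + 17/61*2/9 = 17/61 = pi_3  (ok)

Answer: 68/305 87/305 13/61 17/61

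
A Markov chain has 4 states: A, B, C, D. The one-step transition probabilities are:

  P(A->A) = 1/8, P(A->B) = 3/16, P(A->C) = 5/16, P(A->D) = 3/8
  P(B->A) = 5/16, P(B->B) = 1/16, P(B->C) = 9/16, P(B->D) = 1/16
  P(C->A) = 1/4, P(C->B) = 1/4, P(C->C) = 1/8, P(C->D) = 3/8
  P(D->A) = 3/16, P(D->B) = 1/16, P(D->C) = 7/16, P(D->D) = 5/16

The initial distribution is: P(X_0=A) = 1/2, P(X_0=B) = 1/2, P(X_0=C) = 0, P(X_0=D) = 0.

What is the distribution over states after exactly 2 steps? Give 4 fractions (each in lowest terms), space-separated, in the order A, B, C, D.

Propagating the distribution step by step (d_{t+1} = d_t * P):
d_0 = (A=1/2, B=1/2, C=0, D=0)
  d_1[A] = 1/2*1/8 + 1/2*5/16 + 0*1/4 + 0*3/16 = 7/32
  d_1[B] = 1/2*3/16 + 1/2*1/16 + 0*1/4 + 0*1/16 = 1/8
  d_1[C] = 1/2*5/16 + 1/2*9/16 + 0*1/8 + 0*7/16 = 7/16
  d_1[D] = 1/2*3/8 + 1/2*1/16 + 0*3/8 + 0*5/16 = 7/32
d_1 = (A=7/32, B=1/8, C=7/16, D=7/32)
  d_2[A] = 7/32*1/8 + 1/8*5/16 + 7/16*1/4 + 7/32*3/16 = 111/512
  d_2[B] = 7/32*3/16 + 1/8*1/16 + 7/16*1/4 + 7/32*1/16 = 11/64
  d_2[C] = 7/32*5/16 + 1/8*9/16 + 7/16*1/8 + 7/32*7/16 = 37/128
  d_2[D] = 7/32*3/8 + 1/8*1/16 + 7/16*3/8 + 7/32*5/16 = 165/512
d_2 = (A=111/512, B=11/64, C=37/128, D=165/512)

Answer: 111/512 11/64 37/128 165/512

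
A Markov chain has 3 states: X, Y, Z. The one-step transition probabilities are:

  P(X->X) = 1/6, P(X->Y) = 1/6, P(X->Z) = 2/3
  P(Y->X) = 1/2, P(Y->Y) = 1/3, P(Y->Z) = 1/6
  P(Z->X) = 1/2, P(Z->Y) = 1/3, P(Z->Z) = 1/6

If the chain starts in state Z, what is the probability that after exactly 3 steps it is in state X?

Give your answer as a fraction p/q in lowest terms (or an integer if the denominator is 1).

Computing P^3 by repeated multiplication:
P^1 =
  X: [1/6, 1/6, 2/3]
  Y: [1/2, 1/3, 1/6]
  Z: [1/2, 1/3, 1/6]
P^2 =
  X: [4/9, 11/36, 1/4]
  Y: [1/3, 1/4, 5/12]
  Z: [1/3, 1/4, 5/12]
P^3 =
  X: [19/54, 7/27, 7/18]
  Y: [7/18, 5/18, 1/3]
  Z: [7/18, 5/18, 1/3]

(P^3)[Z -> X] = 7/18

Answer: 7/18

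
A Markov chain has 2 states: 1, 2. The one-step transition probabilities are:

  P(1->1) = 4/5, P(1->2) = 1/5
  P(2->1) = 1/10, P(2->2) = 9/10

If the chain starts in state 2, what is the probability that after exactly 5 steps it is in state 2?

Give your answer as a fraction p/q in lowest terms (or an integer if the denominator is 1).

Computing P^5 by repeated multiplication:
P^1 =
  1: [4/5, 1/5]
  2: [1/10, 9/10]
P^2 =
  1: [33/50, 17/50]
  2: [17/100, 83/100]
P^3 =
  1: [281/500, 219/500]
  2: [219/1000, 781/1000]
P^4 =
  1: [2467/5000, 2533/5000]
  2: [2533/10000, 7467/10000]
P^5 =
  1: [22269/50000, 27731/50000]
  2: [27731/100000, 72269/100000]

(P^5)[2 -> 2] = 72269/100000

Answer: 72269/100000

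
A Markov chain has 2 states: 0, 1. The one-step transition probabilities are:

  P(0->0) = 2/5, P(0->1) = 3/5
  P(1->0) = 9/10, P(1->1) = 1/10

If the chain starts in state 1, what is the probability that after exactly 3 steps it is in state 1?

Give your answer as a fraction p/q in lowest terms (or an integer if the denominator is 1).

Computing P^3 by repeated multiplication:
P^1 =
  0: [2/5, 3/5]
  1: [9/10, 1/10]
P^2 =
  0: [7/10, 3/10]
  1: [9/20, 11/20]
P^3 =
  0: [11/20, 9/20]
  1: [27/40, 13/40]

(P^3)[1 -> 1] = 13/40

Answer: 13/40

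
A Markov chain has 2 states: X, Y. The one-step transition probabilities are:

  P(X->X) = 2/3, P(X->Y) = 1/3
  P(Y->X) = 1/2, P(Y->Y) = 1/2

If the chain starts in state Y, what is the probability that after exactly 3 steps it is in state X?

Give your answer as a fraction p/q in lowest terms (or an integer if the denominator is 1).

Answer: 43/72

Derivation:
Computing P^3 by repeated multiplication:
P^1 =
  X: [2/3, 1/3]
  Y: [1/2, 1/2]
P^2 =
  X: [11/18, 7/18]
  Y: [7/12, 5/12]
P^3 =
  X: [65/108, 43/108]
  Y: [43/72, 29/72]

(P^3)[Y -> X] = 43/72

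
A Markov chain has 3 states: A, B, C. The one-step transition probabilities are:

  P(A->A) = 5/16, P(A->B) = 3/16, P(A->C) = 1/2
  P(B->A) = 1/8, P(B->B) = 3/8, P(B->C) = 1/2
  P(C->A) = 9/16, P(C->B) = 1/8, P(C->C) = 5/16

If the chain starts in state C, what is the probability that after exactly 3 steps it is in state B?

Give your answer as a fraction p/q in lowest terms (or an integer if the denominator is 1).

Answer: 401/2048

Derivation:
Computing P^3 by repeated multiplication:
P^1 =
  A: [5/16, 3/16, 1/2]
  B: [1/8, 3/8, 1/2]
  C: [9/16, 1/8, 5/16]
P^2 =
  A: [103/256, 49/256, 13/32]
  B: [47/128, 29/128, 13/32]
  C: [47/128, 49/256, 113/256]
P^3 =
  A: [1549/4096, 811/4096, 217/512]
  B: [761/2048, 419/2048, 217/512]
  C: [1585/4096, 401/2048, 1709/4096]

(P^3)[C -> B] = 401/2048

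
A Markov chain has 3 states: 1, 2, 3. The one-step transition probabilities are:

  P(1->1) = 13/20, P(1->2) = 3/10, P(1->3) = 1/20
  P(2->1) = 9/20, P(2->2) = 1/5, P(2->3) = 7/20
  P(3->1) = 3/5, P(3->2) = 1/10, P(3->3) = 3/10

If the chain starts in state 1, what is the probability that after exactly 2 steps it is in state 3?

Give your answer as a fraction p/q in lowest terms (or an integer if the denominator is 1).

Answer: 61/400

Derivation:
Computing P^2 by repeated multiplication:
P^1 =
  1: [13/20, 3/10, 1/20]
  2: [9/20, 1/5, 7/20]
  3: [3/5, 1/10, 3/10]
P^2 =
  1: [47/80, 13/50, 61/400]
  2: [237/400, 21/100, 79/400]
  3: [123/200, 23/100, 31/200]

(P^2)[1 -> 3] = 61/400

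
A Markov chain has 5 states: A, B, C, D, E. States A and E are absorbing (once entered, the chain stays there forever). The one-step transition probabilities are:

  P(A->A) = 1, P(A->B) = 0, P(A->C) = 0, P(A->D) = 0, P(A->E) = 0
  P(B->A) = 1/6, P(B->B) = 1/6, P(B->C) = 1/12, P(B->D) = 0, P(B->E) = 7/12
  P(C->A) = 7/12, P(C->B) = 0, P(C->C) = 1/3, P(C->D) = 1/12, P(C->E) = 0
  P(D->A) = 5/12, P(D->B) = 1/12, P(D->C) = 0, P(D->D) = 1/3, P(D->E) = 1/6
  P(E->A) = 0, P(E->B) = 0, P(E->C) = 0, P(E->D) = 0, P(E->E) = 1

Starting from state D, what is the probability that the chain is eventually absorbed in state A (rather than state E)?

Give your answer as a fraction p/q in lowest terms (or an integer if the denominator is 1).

Let a_i = P(absorbed in A | start in state i).
Boundary conditions: a_A = 1, a_E = 0.
For each transient state i, a_i = sum_j P(i->j) * a_j:
  a_B = 1/6*a_A + 1/6*a_B + 1/12*a_C + 0*a_D + 7/12*a_E
  a_C = 7/12*a_A + 0*a_B + 1/3*a_C + 1/12*a_D + 0*a_E
  a_D = 5/12*a_A + 1/12*a_B + 0*a_C + 1/3*a_D + 1/6*a_E

Substituting a_A = 1 and a_E = 0, rearrange to (I - Q) a = r where r[i] = P(i -> A):
  [5/6, -1/12, 0] . (a_B, a_C, a_D) = 1/6
  [0, 2/3, -1/12] . (a_B, a_C, a_D) = 7/12
  [-1/12, 0, 2/3] . (a_B, a_C, a_D) = 5/12

Solving yields:
  a_B = 21/71
  a_C = 68/71
  a_D = 47/71

Starting state is D, so the absorption probability is a_D = 47/71.

Answer: 47/71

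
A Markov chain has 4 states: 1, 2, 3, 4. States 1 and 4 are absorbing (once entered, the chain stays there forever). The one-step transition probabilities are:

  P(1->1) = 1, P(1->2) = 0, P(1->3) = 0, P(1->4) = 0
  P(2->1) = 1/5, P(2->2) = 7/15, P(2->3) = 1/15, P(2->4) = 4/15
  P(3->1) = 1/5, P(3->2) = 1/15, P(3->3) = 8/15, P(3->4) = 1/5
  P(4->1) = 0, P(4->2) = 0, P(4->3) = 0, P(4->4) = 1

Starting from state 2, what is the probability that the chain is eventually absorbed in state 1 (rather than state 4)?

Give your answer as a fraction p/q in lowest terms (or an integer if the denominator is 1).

Answer: 24/55

Derivation:
Let a_i = P(absorbed in 1 | start in state i).
Boundary conditions: a_1 = 1, a_4 = 0.
For each transient state i, a_i = sum_j P(i->j) * a_j:
  a_2 = 1/5*a_1 + 7/15*a_2 + 1/15*a_3 + 4/15*a_4
  a_3 = 1/5*a_1 + 1/15*a_2 + 8/15*a_3 + 1/5*a_4

Substituting a_1 = 1 and a_4 = 0, rearrange to (I - Q) a = r where r[i] = P(i -> 1):
  [8/15, -1/15] . (a_2, a_3) = 1/5
  [-1/15, 7/15] . (a_2, a_3) = 1/5

Solving yields:
  a_2 = 24/55
  a_3 = 27/55

Starting state is 2, so the absorption probability is a_2 = 24/55.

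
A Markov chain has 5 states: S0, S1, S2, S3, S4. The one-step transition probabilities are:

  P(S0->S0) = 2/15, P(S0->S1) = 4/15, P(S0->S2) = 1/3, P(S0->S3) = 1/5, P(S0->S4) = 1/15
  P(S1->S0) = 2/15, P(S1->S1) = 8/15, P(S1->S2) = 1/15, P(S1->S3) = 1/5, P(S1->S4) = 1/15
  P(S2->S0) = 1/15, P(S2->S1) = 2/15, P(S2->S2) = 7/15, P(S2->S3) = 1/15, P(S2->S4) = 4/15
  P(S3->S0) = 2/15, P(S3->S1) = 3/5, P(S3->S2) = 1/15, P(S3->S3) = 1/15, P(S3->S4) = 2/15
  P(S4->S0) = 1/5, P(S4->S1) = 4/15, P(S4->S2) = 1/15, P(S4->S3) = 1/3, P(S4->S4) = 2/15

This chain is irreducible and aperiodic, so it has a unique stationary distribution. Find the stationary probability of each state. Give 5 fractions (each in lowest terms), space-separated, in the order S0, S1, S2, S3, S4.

Answer: 4241/32608 6693/16304 1377/8152 2783/16304 3907/32608

Derivation:
The stationary distribution satisfies pi = pi * P, i.e.:
  pi_S0 = 2/15*pi_S0 + 2/15*pi_S1 + 1/15*pi_S2 + 2/15*pi_S3 + 1/5*pi_S4
  pi_S1 = 4/15*pi_S0 + 8/15*pi_S1 + 2/15*pi_S2 + 3/5*pi_S3 + 4/15*pi_S4
  pi_S2 = 1/3*pi_S0 + 1/15*pi_S1 + 7/15*pi_S2 + 1/15*pi_S3 + 1/15*pi_S4
  pi_S3 = 1/5*pi_S0 + 1/5*pi_S1 + 1/15*pi_S2 + 1/15*pi_S3 + 1/3*pi_S4
  pi_S4 = 1/15*pi_S0 + 1/15*pi_S1 + 4/15*pi_S2 + 2/15*pi_S3 + 2/15*pi_S4
with normalization: pi_S0 + pi_S1 + pi_S2 + pi_S3 + pi_S4 = 1.

Using the first 4 balance equations plus normalization, the linear system A*pi = b is:
  [-13/15, 2/15, 1/15, 2/15, 1/5] . pi = 0
  [4/15, -7/15, 2/15, 3/5, 4/15] . pi = 0
  [1/3, 1/15, -8/15, 1/15, 1/15] . pi = 0
  [1/5, 1/5, 1/15, -14/15, 1/3] . pi = 0
  [1, 1, 1, 1, 1] . pi = 1

Solving yields:
  pi_S0 = 4241/32608
  pi_S1 = 6693/16304
  pi_S2 = 1377/8152
  pi_S3 = 2783/16304
  pi_S4 = 3907/32608

Verification (pi * P):
  4241/32608*2/15 + 6693/16304*2/15 + 1377/8152*1/15 + 2783/16304*2/15 + 3907/32608*1/5 = 4241/32608 = pi_S0  (ok)
  4241/32608*4/15 + 6693/16304*8/15 + 1377/8152*2/15 + 2783/16304*3/5 + 3907/32608*4/15 = 6693/16304 = pi_S1  (ok)
  4241/32608*1/3 + 6693/16304*1/15 + 1377/8152*7/15 + 2783/16304*1/15 + 3907/32608*1/15 = 1377/8152 = pi_S2  (ok)
  4241/32608*1/5 + 6693/16304*1/5 + 1377/8152*1/15 + 2783/16304*1/15 + 3907/32608*1/3 = 2783/16304 = pi_S3  (ok)
  4241/32608*1/15 + 6693/16304*1/15 + 1377/8152*4/15 + 2783/16304*2/15 + 3907/32608*2/15 = 3907/32608 = pi_S4  (ok)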